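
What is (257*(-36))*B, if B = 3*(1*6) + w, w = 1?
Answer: -175788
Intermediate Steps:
B = 19 (B = 3*(1*6) + 1 = 3*6 + 1 = 18 + 1 = 19)
(257*(-36))*B = (257*(-36))*19 = -9252*19 = -175788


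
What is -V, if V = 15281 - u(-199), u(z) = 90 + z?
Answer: -15390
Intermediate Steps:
V = 15390 (V = 15281 - (90 - 199) = 15281 - 1*(-109) = 15281 + 109 = 15390)
-V = -1*15390 = -15390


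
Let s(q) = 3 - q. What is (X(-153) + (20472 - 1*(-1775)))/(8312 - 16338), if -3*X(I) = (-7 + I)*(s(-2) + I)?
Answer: -43061/24078 ≈ -1.7884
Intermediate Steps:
X(I) = -(-7 + I)*(5 + I)/3 (X(I) = -(-7 + I)*((3 - 1*(-2)) + I)/3 = -(-7 + I)*((3 + 2) + I)/3 = -(-7 + I)*(5 + I)/3)
(X(-153) + (20472 - 1*(-1775)))/(8312 - 16338) = ((35/3 - ⅓*(-153)² + (⅔)*(-153)) + (20472 - 1*(-1775)))/(8312 - 16338) = ((35/3 - ⅓*23409 - 102) + (20472 + 1775))/(-8026) = ((35/3 - 7803 - 102) + 22247)*(-1/8026) = (-23680/3 + 22247)*(-1/8026) = (43061/3)*(-1/8026) = -43061/24078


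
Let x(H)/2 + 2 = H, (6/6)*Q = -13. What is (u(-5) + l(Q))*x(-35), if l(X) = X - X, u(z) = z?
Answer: 370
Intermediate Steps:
Q = -13
x(H) = -4 + 2*H
l(X) = 0
(u(-5) + l(Q))*x(-35) = (-5 + 0)*(-4 + 2*(-35)) = -5*(-4 - 70) = -5*(-74) = 370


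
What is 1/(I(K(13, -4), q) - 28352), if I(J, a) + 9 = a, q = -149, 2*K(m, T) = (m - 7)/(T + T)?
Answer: -1/28510 ≈ -3.5075e-5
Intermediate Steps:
K(m, T) = (-7 + m)/(4*T) (K(m, T) = ((m - 7)/(T + T))/2 = ((-7 + m)/((2*T)))/2 = ((-7 + m)*(1/(2*T)))/2 = ((-7 + m)/(2*T))/2 = (-7 + m)/(4*T))
I(J, a) = -9 + a
1/(I(K(13, -4), q) - 28352) = 1/((-9 - 149) - 28352) = 1/(-158 - 28352) = 1/(-28510) = -1/28510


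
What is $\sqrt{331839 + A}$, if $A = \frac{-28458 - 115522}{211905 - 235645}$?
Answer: $\frac{2 \sqrt{116889852301}}{1187} \approx 576.06$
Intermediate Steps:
$A = \frac{7199}{1187}$ ($A = - \frac{143980}{-23740} = \left(-143980\right) \left(- \frac{1}{23740}\right) = \frac{7199}{1187} \approx 6.0649$)
$\sqrt{331839 + A} = \sqrt{331839 + \frac{7199}{1187}} = \sqrt{\frac{393900092}{1187}} = \frac{2 \sqrt{116889852301}}{1187}$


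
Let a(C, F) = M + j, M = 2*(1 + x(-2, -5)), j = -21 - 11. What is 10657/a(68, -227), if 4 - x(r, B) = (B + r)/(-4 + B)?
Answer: -95913/212 ≈ -452.42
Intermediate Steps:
j = -32
x(r, B) = 4 - (B + r)/(-4 + B)
M = 76/9 (M = 2*(1 + (-16 - 1*(-2) + 3*(-5))/(-4 - 5)) = 2*(1 + (-16 + 2 - 15)/(-9)) = 2*(1 - 1/9*(-29)) = 2*(1 + 29/9) = 2*(38/9) = 76/9 ≈ 8.4444)
a(C, F) = -212/9 (a(C, F) = 76/9 - 32 = -212/9)
10657/a(68, -227) = 10657/(-212/9) = 10657*(-9/212) = -95913/212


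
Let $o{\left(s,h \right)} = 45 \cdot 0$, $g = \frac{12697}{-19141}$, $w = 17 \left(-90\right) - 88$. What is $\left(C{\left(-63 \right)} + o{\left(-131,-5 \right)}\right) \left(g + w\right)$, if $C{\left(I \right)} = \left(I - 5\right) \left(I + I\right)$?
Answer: $- \frac{265460930280}{19141} \approx -1.3869 \cdot 10^{7}$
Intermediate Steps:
$w = -1618$ ($w = -1530 - 88 = -1618$)
$g = - \frac{12697}{19141}$ ($g = 12697 \left(- \frac{1}{19141}\right) = - \frac{12697}{19141} \approx -0.66334$)
$o{\left(s,h \right)} = 0$
$C{\left(I \right)} = 2 I \left(-5 + I\right)$ ($C{\left(I \right)} = \left(-5 + I\right) 2 I = 2 I \left(-5 + I\right)$)
$\left(C{\left(-63 \right)} + o{\left(-131,-5 \right)}\right) \left(g + w\right) = \left(2 \left(-63\right) \left(-5 - 63\right) + 0\right) \left(- \frac{12697}{19141} - 1618\right) = \left(2 \left(-63\right) \left(-68\right) + 0\right) \left(- \frac{30982835}{19141}\right) = \left(8568 + 0\right) \left(- \frac{30982835}{19141}\right) = 8568 \left(- \frac{30982835}{19141}\right) = - \frac{265460930280}{19141}$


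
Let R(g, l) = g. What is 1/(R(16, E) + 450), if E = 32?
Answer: 1/466 ≈ 0.0021459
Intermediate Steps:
1/(R(16, E) + 450) = 1/(16 + 450) = 1/466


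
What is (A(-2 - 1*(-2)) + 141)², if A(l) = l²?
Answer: 19881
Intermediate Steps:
(A(-2 - 1*(-2)) + 141)² = ((-2 - 1*(-2))² + 141)² = ((-2 + 2)² + 141)² = (0² + 141)² = (0 + 141)² = 141² = 19881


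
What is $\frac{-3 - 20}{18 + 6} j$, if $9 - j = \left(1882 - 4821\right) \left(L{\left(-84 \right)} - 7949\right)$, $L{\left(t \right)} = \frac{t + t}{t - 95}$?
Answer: $\frac{48085208819}{2148} \approx 2.2386 \cdot 10^{7}$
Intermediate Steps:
$L{\left(t \right)} = \frac{2 t}{-95 + t}$
$j = - \frac{4181322506}{179}$ ($j = 9 - \left(1882 - 4821\right) \left(2 \left(-84\right) \frac{1}{-95 - 84} - 7949\right) = 9 - - 2939 \left(2 \left(-84\right) \frac{1}{-179} - 7949\right) = 9 - - 2939 \left(2 \left(-84\right) \left(- \frac{1}{179}\right) - 7949\right) = 9 - - 2939 \left(\frac{168}{179} - 7949\right) = 9 - \left(-2939\right) \left(- \frac{1422703}{179}\right) = 9 - \frac{4181324117}{179} = - \frac{4181322506}{179} \approx -2.3359 \cdot 10^{7}$)
$\frac{-3 - 20}{18 + 6} j = \frac{-3 - 20}{18 + 6} \left(- \frac{4181322506}{179}\right) = - \frac{23}{24} \left(- \frac{4181322506}{179}\right) = \left(-23\right) \frac{1}{24} \left(- \frac{4181322506}{179}\right) = \left(- \frac{23}{24}\right) \left(- \frac{4181322506}{179}\right) = \frac{48085208819}{2148}$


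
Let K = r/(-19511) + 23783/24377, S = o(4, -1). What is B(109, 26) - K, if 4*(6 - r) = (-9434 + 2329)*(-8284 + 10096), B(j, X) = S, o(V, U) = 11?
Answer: 83226891271/475619647 ≈ 174.99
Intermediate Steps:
S = 11
B(j, X) = 11
r = 3218571 (r = 6 - (-9434 + 2329)*(-8284 + 10096)/4 = 6 - (-7105)*1812/4 = 6 - 1/4*(-12874260) = 6 + 3218565 = 3218571)
K = -77995075154/475619647 (K = 3218571/(-19511) + 23783/24377 = 3218571*(-1/19511) + 23783*(1/24377) = -3218571/19511 + 23783/24377 = -77995075154/475619647 ≈ -163.99)
B(109, 26) - K = 11 - 1*(-77995075154/475619647) = 11 + 77995075154/475619647 = 83226891271/475619647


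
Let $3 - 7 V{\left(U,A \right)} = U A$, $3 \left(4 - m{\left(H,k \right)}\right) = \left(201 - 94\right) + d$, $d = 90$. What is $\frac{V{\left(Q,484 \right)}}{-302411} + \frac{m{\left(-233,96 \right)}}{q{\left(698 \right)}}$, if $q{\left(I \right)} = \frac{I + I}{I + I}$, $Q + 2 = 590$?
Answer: $- \frac{390768478}{6350631} \approx -61.532$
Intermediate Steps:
$m{\left(H,k \right)} = - \frac{185}{3}$ ($m{\left(H,k \right)} = 4 - \frac{\left(201 - 94\right) + 90}{3} = 4 - \frac{107 + 90}{3} = 4 - \frac{197}{3} = - \frac{185}{3}$)
$Q = 588$ ($Q = -2 + 590 = 588$)
$q{\left(I \right)} = 1$ ($q{\left(I \right)} = \frac{2 I}{2 I} = 2 I \frac{1}{2 I} = 1$)
$V{\left(U,A \right)} = \frac{3}{7} - \frac{A U}{7}$ ($V{\left(U,A \right)} = \frac{3}{7} - \frac{U A}{7} = \frac{3}{7} - \frac{A U}{7}$)
$\frac{V{\left(Q,484 \right)}}{-302411} + \frac{m{\left(-233,96 \right)}}{q{\left(698 \right)}} = \frac{\frac{3}{7} - \frac{484}{7} \cdot 588}{-302411} - \frac{185}{3 \cdot 1} = \left(\frac{3}{7} - 40656\right) \left(- \frac{1}{302411}\right) - \frac{185}{3} = \left(- \frac{284589}{7}\right) \left(- \frac{1}{302411}\right) - \frac{185}{3} = \frac{284589}{2116877} - \frac{185}{3} = - \frac{390768478}{6350631}$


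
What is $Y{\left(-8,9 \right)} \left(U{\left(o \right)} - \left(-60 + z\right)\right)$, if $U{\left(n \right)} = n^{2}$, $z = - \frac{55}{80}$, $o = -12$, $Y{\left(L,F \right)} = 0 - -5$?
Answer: $\frac{16375}{16} \approx 1023.4$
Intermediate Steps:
$Y{\left(L,F \right)} = 5$ ($Y{\left(L,F \right)} = 0 + 5 = 5$)
$z = - \frac{11}{16}$ ($z = \left(-55\right) \frac{1}{80} = - \frac{11}{16} \approx -0.6875$)
$Y{\left(-8,9 \right)} \left(U{\left(o \right)} - \left(-60 + z\right)\right) = 5 \left(\left(-12\right)^{2} + \left(60 - - \frac{11}{16}\right)\right) = 5 \left(144 + \left(60 + \frac{11}{16}\right)\right) = 5 \left(144 + \frac{971}{16}\right) = 5 \cdot \frac{3275}{16} = \frac{16375}{16}$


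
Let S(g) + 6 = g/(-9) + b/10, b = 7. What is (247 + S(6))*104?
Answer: 376012/15 ≈ 25067.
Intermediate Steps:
S(g) = -53/10 - g/9 (S(g) = -6 + (g/(-9) + 7/10) = -6 + (g*(-1/9) + 7*(1/10)) = -6 + (-g/9 + 7/10) = -6 + (7/10 - g/9) = -53/10 - g/9)
(247 + S(6))*104 = (247 + (-53/10 - 1/9*6))*104 = (247 + (-53/10 - 2/3))*104 = (247 - 179/30)*104 = (7231/30)*104 = 376012/15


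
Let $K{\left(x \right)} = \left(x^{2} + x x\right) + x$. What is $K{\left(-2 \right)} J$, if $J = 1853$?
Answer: $11118$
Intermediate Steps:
$K{\left(x \right)} = x + 2 x^{2}$ ($K{\left(x \right)} = \left(x^{2} + x^{2}\right) + x = 2 x^{2} + x = x + 2 x^{2}$)
$K{\left(-2 \right)} J = - 2 \left(1 + 2 \left(-2\right)\right) 1853 = - 2 \left(1 - 4\right) 1853 = \left(-2\right) \left(-3\right) 1853 = 6 \cdot 1853 = 11118$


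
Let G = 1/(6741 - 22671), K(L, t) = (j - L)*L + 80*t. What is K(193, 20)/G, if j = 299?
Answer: -351383940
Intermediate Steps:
K(L, t) = 80*t + L*(299 - L) (K(L, t) = (299 - L)*L + 80*t = L*(299 - L) + 80*t = 80*t + L*(299 - L))
G = -1/15930 (G = 1/(-15930) = -1/15930 ≈ -6.2775e-5)
K(193, 20)/G = (-1*193**2 + 80*20 + 299*193)/(-1/15930) = (-1*37249 + 1600 + 57707)*(-15930) = (-37249 + 1600 + 57707)*(-15930) = 22058*(-15930) = -351383940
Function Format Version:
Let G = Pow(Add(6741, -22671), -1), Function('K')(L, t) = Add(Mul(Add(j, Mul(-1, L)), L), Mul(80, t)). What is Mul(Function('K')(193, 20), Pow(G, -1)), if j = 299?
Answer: -351383940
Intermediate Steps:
Function('K')(L, t) = Add(Mul(80, t), Mul(L, Add(299, Mul(-1, L)))) (Function('K')(L, t) = Add(Mul(Add(299, Mul(-1, L)), L), Mul(80, t)) = Add(Mul(L, Add(299, Mul(-1, L))), Mul(80, t)) = Add(Mul(80, t), Mul(L, Add(299, Mul(-1, L)))))
G = Rational(-1, 15930) (G = Pow(-15930, -1) = Rational(-1, 15930) ≈ -6.2775e-5)
Mul(Function('K')(193, 20), Pow(G, -1)) = Mul(Add(Mul(-1, Pow(193, 2)), Mul(80, 20), Mul(299, 193)), Pow(Rational(-1, 15930), -1)) = Mul(Add(Mul(-1, 37249), 1600, 57707), -15930) = Mul(Add(-37249, 1600, 57707), -15930) = Mul(22058, -15930) = -351383940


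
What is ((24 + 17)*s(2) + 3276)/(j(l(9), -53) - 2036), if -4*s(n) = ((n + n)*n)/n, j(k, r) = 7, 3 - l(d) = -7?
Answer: -3235/2029 ≈ -1.5944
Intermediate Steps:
l(d) = 10 (l(d) = 3 - 1*(-7) = 3 + 7 = 10)
s(n) = -n/2 (s(n) = -(n + n)*n/(4*n) = -(2*n)*n/(4*n) = -2*n²/(4*n) = -n/2)
((24 + 17)*s(2) + 3276)/(j(l(9), -53) - 2036) = ((24 + 17)*(-½*2) + 3276)/(7 - 2036) = (41*(-1) + 3276)/(-2029) = (-41 + 3276)*(-1/2029) = 3235*(-1/2029) = -3235/2029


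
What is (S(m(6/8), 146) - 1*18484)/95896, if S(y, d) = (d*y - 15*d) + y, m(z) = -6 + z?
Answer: -85783/383584 ≈ -0.22364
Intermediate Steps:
S(y, d) = y - 15*d + d*y (S(y, d) = (-15*d + d*y) + y = y - 15*d + d*y)
(S(m(6/8), 146) - 1*18484)/95896 = (((-6 + 6/8) - 15*146 + 146*(-6 + 6/8)) - 1*18484)/95896 = (((-6 + 6*(⅛)) - 2190 + 146*(-6 + 6*(⅛))) - 18484)*(1/95896) = (((-6 + ¾) - 2190 + 146*(-6 + ¾)) - 18484)*(1/95896) = ((-21/4 - 2190 + 146*(-21/4)) - 18484)*(1/95896) = ((-21/4 - 2190 - 1533/2) - 18484)*(1/95896) = (-11847/4 - 18484)*(1/95896) = -85783/4*1/95896 = -85783/383584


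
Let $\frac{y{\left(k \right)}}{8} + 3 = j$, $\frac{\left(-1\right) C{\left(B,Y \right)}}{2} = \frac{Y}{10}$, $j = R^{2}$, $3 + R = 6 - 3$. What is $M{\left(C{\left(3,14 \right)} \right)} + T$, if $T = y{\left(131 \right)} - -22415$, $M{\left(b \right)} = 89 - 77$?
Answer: $22403$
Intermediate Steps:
$R = 0$ ($R = -3 + \left(6 - 3\right) = -3 + 3 = 0$)
$j = 0$ ($j = 0^{2} = 0$)
$C{\left(B,Y \right)} = - \frac{Y}{5}$ ($C{\left(B,Y \right)} = - 2 \frac{Y}{10} = - \frac{Y}{5}$)
$M{\left(b \right)} = 12$
$y{\left(k \right)} = -24$ ($y{\left(k \right)} = -24 + 8 \cdot 0 = -24 + 0 = -24$)
$T = 22391$ ($T = -24 - -22415 = -24 + 22415 = 22391$)
$M{\left(C{\left(3,14 \right)} \right)} + T = 12 + 22391 = 22403$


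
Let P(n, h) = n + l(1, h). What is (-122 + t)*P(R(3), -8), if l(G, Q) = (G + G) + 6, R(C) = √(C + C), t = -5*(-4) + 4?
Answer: -784 - 98*√6 ≈ -1024.1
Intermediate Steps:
t = 24 (t = 20 + 4 = 24)
R(C) = √2*√C (R(C) = √(2*C) = √2*√C)
l(G, Q) = 6 + 2*G (l(G, Q) = 2*G + 6 = 6 + 2*G)
P(n, h) = 8 + n (P(n, h) = n + (6 + 2*1) = n + (6 + 2) = n + 8 = 8 + n)
(-122 + t)*P(R(3), -8) = (-122 + 24)*(8 + √2*√3) = -98*(8 + √6) = -784 - 98*√6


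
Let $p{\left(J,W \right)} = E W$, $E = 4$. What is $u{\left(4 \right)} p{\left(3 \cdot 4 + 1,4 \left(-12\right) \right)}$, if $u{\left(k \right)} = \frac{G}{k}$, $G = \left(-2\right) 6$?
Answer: $576$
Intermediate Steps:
$G = -12$
$u{\left(k \right)} = - \frac{12}{k}$
$p{\left(J,W \right)} = 4 W$
$u{\left(4 \right)} p{\left(3 \cdot 4 + 1,4 \left(-12\right) \right)} = - \frac{12}{4} \cdot 4 \cdot 4 \left(-12\right) = \left(-12\right) \frac{1}{4} \cdot 4 \left(-48\right) = \left(-3\right) \left(-192\right) = 576$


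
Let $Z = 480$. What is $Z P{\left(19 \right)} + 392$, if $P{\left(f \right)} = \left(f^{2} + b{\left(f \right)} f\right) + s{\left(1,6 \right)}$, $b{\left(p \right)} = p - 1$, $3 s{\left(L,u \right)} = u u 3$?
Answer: $355112$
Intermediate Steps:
$s{\left(L,u \right)} = u^{2}$ ($s{\left(L,u \right)} = \frac{u u 3}{3} = \frac{u^{2} \cdot 3}{3} = \frac{3 u^{2}}{3} = u^{2}$)
$b{\left(p \right)} = -1 + p$
$P{\left(f \right)} = 36 + f^{2} + f \left(-1 + f\right)$ ($P{\left(f \right)} = \left(f^{2} + \left(-1 + f\right) f\right) + 6^{2} = \left(f^{2} + f \left(-1 + f\right)\right) + 36 = 36 + f^{2} + f \left(-1 + f\right)$)
$Z P{\left(19 \right)} + 392 = 480 \left(36 - 19 + 2 \cdot 19^{2}\right) + 392 = 480 \left(36 - 19 + 2 \cdot 361\right) + 392 = 480 \left(36 - 19 + 722\right) + 392 = 480 \cdot 739 + 392 = 354720 + 392 = 355112$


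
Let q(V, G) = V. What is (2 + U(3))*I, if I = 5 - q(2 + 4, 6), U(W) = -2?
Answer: 0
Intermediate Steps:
I = -1 (I = 5 - (2 + 4) = 5 - 1*6 = 5 - 6 = -1)
(2 + U(3))*I = (2 - 2)*(-1) = 0*(-1) = 0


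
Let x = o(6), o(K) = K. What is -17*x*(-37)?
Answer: 3774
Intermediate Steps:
x = 6
-17*x*(-37) = -17*6*(-37) = -102*(-37) = 3774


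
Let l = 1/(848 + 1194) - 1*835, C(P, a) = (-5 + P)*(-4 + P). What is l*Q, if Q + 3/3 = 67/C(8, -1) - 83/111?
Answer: -2903732507/906648 ≈ -3202.7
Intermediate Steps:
Q = 1703/444 (Q = -1 + (67/(20 + 8² - 9*8) - 83/111) = -1 + (67/(20 + 64 - 72) - 83*1/111) = -1 + (67/12 - 83/111) = -1 + 2147/444 = 1703/444 ≈ 3.8356)
l = -1705069/2042 (l = 1/2042 - 835 = -1705069/2042 ≈ -835.00)
l*Q = -1705069/2042*1703/444 = -2903732507/906648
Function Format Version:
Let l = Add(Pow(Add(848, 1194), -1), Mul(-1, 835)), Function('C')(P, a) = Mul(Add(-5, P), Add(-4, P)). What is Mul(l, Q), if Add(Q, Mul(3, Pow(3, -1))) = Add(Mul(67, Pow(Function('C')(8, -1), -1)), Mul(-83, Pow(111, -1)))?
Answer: Rational(-2903732507, 906648) ≈ -3202.7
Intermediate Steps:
Q = Rational(1703, 444) (Q = Add(-1, Add(Mul(67, Pow(Add(20, Pow(8, 2), Mul(-9, 8)), -1)), Mul(-83, Pow(111, -1)))) = Add(-1, Add(Mul(67, Pow(Add(20, 64, -72), -1)), Mul(-83, Rational(1, 111)))) = Add(-1, Add(Mul(67, Pow(12, -1)), Rational(-83, 111))) = Add(-1, Add(Mul(67, Rational(1, 12)), Rational(-83, 111))) = Add(-1, Add(Rational(67, 12), Rational(-83, 111))) = Add(-1, Rational(2147, 444)) = Rational(1703, 444) ≈ 3.8356)
l = Rational(-1705069, 2042) (l = Add(Pow(2042, -1), -835) = Add(Rational(1, 2042), -835) = Rational(-1705069, 2042) ≈ -835.00)
Mul(l, Q) = Mul(Rational(-1705069, 2042), Rational(1703, 444)) = Rational(-2903732507, 906648)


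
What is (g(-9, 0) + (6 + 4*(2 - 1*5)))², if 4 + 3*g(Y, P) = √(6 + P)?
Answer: (22 - √6)²/9 ≈ 42.469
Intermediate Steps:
g(Y, P) = -4/3 + √(6 + P)/3
(g(-9, 0) + (6 + 4*(2 - 1*5)))² = ((-4/3 + √(6 + 0)/3) + (6 + 4*(2 - 1*5)))² = ((-4/3 + √6/3) + (6 + 4*(2 - 5)))² = ((-4/3 + √6/3) + (6 + 4*(-3)))² = ((-4/3 + √6/3) + (6 - 12))² = ((-4/3 + √6/3) - 6)² = (-22/3 + √6/3)²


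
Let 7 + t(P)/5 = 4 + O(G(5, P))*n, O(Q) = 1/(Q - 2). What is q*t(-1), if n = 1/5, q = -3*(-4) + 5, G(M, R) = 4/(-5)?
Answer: -3655/14 ≈ -261.07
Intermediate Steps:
G(M, R) = -⅘ (G(M, R) = 4*(-⅕) = -⅘)
q = 17 (q = 12 + 5 = 17)
O(Q) = 1/(-2 + Q)
n = ⅕ ≈ 0.20000
t(P) = -215/14 (t(P) = -35 + 5*(4 + (⅕)/(-2 - ⅘)) = -35 + 5*(4 + (⅕)/(-14/5)) = -35 + 5*(4 - 5/14*⅕) = -35 + 5*(4 - 1/14) = -35 + 5*(55/14) = -35 + 275/14 = -215/14)
q*t(-1) = 17*(-215/14) = -3655/14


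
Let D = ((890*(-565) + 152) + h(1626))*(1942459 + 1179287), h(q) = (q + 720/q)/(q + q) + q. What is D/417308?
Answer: -114877730496349539/30647516828 ≈ -3.7484e+6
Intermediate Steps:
h(q) = q + (q + 720/q)/(2*q) (h(q) = (q + 720/q)/((2*q)) + q = (q + 720/q)*(1/(2*q)) + q = (q + 720/q)/(2*q) + q = q + (q + 720/q)/(2*q))
D = -114877730496349539/73441 (D = ((890*(-565) + 152) + (½ + 1626 + 360/1626²))*(1942459 + 1179287) = ((-502850 + 152) + (½ + 1626 + 360*(1/2643876)))*3121746 = (-502698 + (½ + 1626 + 10/73441))*3121746 = (-502698 + 238903593/146882)*3121746 = -73598384043/146882*3121746 = -114877730496349539/73441 ≈ -1.5642e+12)
D/417308 = -114877730496349539/73441/417308 = -114877730496349539/73441*1/417308 = -114877730496349539/30647516828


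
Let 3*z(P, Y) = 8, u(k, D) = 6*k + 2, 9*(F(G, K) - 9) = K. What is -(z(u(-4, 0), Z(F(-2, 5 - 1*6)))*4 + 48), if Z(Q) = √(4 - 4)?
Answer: -176/3 ≈ -58.667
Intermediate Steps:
F(G, K) = 9 + K/9
u(k, D) = 2 + 6*k
Z(Q) = 0 (Z(Q) = √0 = 0)
z(P, Y) = 8/3 (z(P, Y) = (⅓)*8 = 8/3)
-(z(u(-4, 0), Z(F(-2, 5 - 1*6)))*4 + 48) = -((8/3)*4 + 48) = -(32/3 + 48) = -1*176/3 = -176/3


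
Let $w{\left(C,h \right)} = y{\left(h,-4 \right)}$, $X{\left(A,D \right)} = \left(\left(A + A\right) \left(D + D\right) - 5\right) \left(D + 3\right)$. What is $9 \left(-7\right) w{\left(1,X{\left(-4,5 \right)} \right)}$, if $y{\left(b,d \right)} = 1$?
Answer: $-63$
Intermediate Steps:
$X{\left(A,D \right)} = \left(-5 + 4 A D\right) \left(3 + D\right)$ ($X{\left(A,D \right)} = \left(2 A 2 D - 5\right) \left(3 + D\right) = \left(4 A D - 5\right) \left(3 + D\right) = \left(-5 + 4 A D\right) \left(3 + D\right)$)
$w{\left(C,h \right)} = 1$
$9 \left(-7\right) w{\left(1,X{\left(-4,5 \right)} \right)} = 9 \left(-7\right) 1 = \left(-63\right) 1 = -63$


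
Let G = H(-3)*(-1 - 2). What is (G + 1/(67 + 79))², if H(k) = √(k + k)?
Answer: (1 - 438*I*√6)²/21316 ≈ -54.0 - 0.10066*I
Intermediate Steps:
H(k) = √2*√k (H(k) = √(2*k) = √2*√k)
G = -3*I*√6 (G = (√2*√(-3))*(-1 - 2) = (√2*(I*√3))*(-3) = (I*√6)*(-3) = -3*I*√6 ≈ -7.3485*I)
(G + 1/(67 + 79))² = (-3*I*√6 + 1/(67 + 79))² = (-3*I*√6 + 1/146)² = (1/146 - 3*I*√6)²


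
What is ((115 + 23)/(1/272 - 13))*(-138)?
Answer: 5179968/3535 ≈ 1465.3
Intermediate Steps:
((115 + 23)/(1/272 - 13))*(-138) = (138/(1/272 - 13))*(-138) = (138/(-3535/272))*(-138) = (138*(-272/3535))*(-138) = -37536/3535*(-138) = 5179968/3535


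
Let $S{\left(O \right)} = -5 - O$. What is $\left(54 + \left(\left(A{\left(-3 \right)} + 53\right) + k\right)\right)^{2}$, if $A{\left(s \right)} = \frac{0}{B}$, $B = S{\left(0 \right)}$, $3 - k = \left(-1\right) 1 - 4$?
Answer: $13225$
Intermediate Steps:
$k = 8$ ($k = 3 - \left(\left(-1\right) 1 - 4\right) = 3 - \left(-1 - 4\right) = 3 - -5 = 3 + 5 = 8$)
$B = -5$ ($B = -5 - 0 = -5 + 0 = -5$)
$A{\left(s \right)} = 0$ ($A{\left(s \right)} = \frac{0}{-5} = 0 \left(- \frac{1}{5}\right) = 0$)
$\left(54 + \left(\left(A{\left(-3 \right)} + 53\right) + k\right)\right)^{2} = \left(54 + \left(\left(0 + 53\right) + 8\right)\right)^{2} = \left(54 + \left(53 + 8\right)\right)^{2} = \left(54 + 61\right)^{2} = 115^{2} = 13225$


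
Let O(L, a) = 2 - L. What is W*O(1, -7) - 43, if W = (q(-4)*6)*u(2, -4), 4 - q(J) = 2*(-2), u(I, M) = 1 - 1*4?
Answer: -187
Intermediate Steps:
u(I, M) = -3 (u(I, M) = 1 - 4 = -3)
q(J) = 8 (q(J) = 4 - 2*(-2) = 4 - 1*(-4) = 4 + 4 = 8)
W = -144 (W = (8*6)*(-3) = 48*(-3) = -144)
W*O(1, -7) - 43 = -144*(2 - 1*1) - 43 = -144*(2 - 1) - 43 = -144*1 - 43 = -144 - 43 = -187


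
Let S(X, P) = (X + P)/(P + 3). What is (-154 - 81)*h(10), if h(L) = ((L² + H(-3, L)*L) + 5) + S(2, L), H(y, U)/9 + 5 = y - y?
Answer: 1051155/13 ≈ 80858.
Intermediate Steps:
H(y, U) = -45 (H(y, U) = -45 + 9*(y - y) = -45 + 9*0 = -45 + 0 = -45)
S(X, P) = (P + X)/(3 + P)
h(L) = 5 + L² - 45*L + (2 + L)/(3 + L) (h(L) = ((L² - 45*L) + 5) + (L + 2)/(3 + L) = (5 + L² - 45*L) + (2 + L)/(3 + L) = 5 + L² - 45*L + (2 + L)/(3 + L))
(-154 - 81)*h(10) = (-154 - 81)*((17 + 10³ - 129*10 - 42*10²)/(3 + 10)) = -235*(17 + 1000 - 1290 - 42*100)/13 = -235*(17 + 1000 - 1290 - 4200)/13 = -235*(-4473)/13 = -235*(-4473/13) = 1051155/13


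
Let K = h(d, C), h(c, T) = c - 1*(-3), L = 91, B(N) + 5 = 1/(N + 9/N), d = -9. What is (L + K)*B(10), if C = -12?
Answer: -45475/109 ≈ -417.20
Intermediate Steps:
B(N) = -5 + 1/(N + 9/N)
h(c, T) = 3 + c (h(c, T) = c + 3 = 3 + c)
K = -6 (K = 3 - 9 = -6)
(L + K)*B(10) = (91 - 6)*((-45 + 10 - 5*10**2)/(9 + 10**2)) = 85*((-45 + 10 - 5*100)/(9 + 100)) = 85*((-45 + 10 - 500)/109) = 85*((1/109)*(-535)) = 85*(-535/109) = -45475/109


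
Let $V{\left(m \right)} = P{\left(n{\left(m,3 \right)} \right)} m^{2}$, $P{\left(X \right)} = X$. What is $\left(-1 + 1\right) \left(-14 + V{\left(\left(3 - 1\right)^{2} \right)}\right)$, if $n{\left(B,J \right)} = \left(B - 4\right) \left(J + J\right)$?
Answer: $0$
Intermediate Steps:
$n{\left(B,J \right)} = 2 J \left(-4 + B\right)$ ($n{\left(B,J \right)} = \left(-4 + B\right) 2 J = 2 J \left(-4 + B\right)$)
$V{\left(m \right)} = m^{2} \left(-24 + 6 m\right)$ ($V{\left(m \right)} = 2 \cdot 3 \left(-4 + m\right) m^{2} = \left(-24 + 6 m\right) m^{2} = m^{2} \left(-24 + 6 m\right)$)
$\left(-1 + 1\right) \left(-14 + V{\left(\left(3 - 1\right)^{2} \right)}\right) = \left(-1 + 1\right) \left(-14 + 6 \left(\left(3 - 1\right)^{2}\right)^{2} \left(-4 + \left(3 - 1\right)^{2}\right)\right) = 0 \left(-14 + 6 \left(2^{2}\right)^{2} \left(-4 + 2^{2}\right)\right) = 0 \left(-14 + 6 \cdot 4^{2} \left(-4 + 4\right)\right) = 0 \left(-14 + 6 \cdot 16 \cdot 0\right) = 0 \left(-14 + 0\right) = 0 \left(-14\right) = 0$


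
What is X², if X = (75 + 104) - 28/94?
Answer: 70543201/2209 ≈ 31934.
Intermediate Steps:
X = 8399/47 (X = 179 - 28*1/94 = 179 - 14/47 = 8399/47 ≈ 178.70)
X² = (8399/47)² = 70543201/2209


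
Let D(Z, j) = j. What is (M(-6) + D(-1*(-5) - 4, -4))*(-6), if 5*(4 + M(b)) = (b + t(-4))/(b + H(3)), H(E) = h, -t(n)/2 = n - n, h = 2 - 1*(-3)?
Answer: 204/5 ≈ 40.800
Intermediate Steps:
h = 5 (h = 2 + 3 = 5)
t(n) = 0 (t(n) = -2*(n - n) = -2*0 = 0)
H(E) = 5
M(b) = -4 + b/(5*(5 + b)) (M(b) = -4 + ((b + 0)/(b + 5))/5 = -4 + (b/(5 + b))/5 = -4 + b/(5*(5 + b)))
(M(-6) + D(-1*(-5) - 4, -4))*(-6) = ((-100 - 19*(-6))/(5*(5 - 6)) - 4)*(-6) = ((1/5)*(-100 + 114)/(-1) - 4)*(-6) = ((1/5)*(-1)*14 - 4)*(-6) = (-14/5 - 4)*(-6) = -34/5*(-6) = 204/5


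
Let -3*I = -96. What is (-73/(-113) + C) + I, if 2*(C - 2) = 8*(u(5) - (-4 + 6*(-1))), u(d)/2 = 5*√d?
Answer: 8435/113 + 40*√5 ≈ 164.09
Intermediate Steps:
I = 32 (I = -⅓*(-96) = 32)
u(d) = 10*√d (u(d) = 2*(5*√d) = 10*√d)
C = 42 + 40*√5 (C = 2 + (8*(10*√5 - (-4 + 6*(-1))))/2 = 2 + (8*(10*√5 - (-4 - 6)))/2 = 2 + (8*(10*√5 - 1*(-10)))/2 = 2 + (8*(10*√5 + 10))/2 = 2 + (8*(10 + 10*√5))/2 = 2 + (80 + 80*√5)/2 = 2 + (40 + 40*√5) = 42 + 40*√5 ≈ 131.44)
(-73/(-113) + C) + I = (-73/(-113) + (42 + 40*√5)) + 32 = (-73*(-1/113) + (42 + 40*√5)) + 32 = (73/113 + (42 + 40*√5)) + 32 = (4819/113 + 40*√5) + 32 = 8435/113 + 40*√5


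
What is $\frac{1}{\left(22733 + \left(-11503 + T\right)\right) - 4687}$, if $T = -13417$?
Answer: $- \frac{1}{6874} \approx -0.00014548$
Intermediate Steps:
$\frac{1}{\left(22733 + \left(-11503 + T\right)\right) - 4687} = \frac{1}{\left(22733 - 24920\right) - 4687} = \frac{1}{-2187 - 4687} = \frac{1}{-6874} = - \frac{1}{6874}$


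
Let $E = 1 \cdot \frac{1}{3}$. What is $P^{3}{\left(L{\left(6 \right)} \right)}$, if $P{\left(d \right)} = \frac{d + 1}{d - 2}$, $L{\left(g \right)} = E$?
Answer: $- \frac{64}{125} \approx -0.512$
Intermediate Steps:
$E = \frac{1}{3}$ ($E = 1 \cdot \frac{1}{3} = \frac{1}{3} \approx 0.33333$)
$L{\left(g \right)} = \frac{1}{3}$
$P{\left(d \right)} = \frac{1 + d}{-2 + d}$
$P^{3}{\left(L{\left(6 \right)} \right)} = \left(\frac{1 + \frac{1}{3}}{-2 + \frac{1}{3}}\right)^{3} = \left(\frac{1}{- \frac{5}{3}} \cdot \frac{4}{3}\right)^{3} = \left(\left(- \frac{3}{5}\right) \frac{4}{3}\right)^{3} = \left(- \frac{4}{5}\right)^{3} = - \frac{64}{125}$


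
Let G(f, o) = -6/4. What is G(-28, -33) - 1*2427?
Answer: -4857/2 ≈ -2428.5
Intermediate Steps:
G(f, o) = -3/2 (G(f, o) = (¼)*(-6) = -3/2)
G(-28, -33) - 1*2427 = -3/2 - 1*2427 = -3/2 - 2427 = -4857/2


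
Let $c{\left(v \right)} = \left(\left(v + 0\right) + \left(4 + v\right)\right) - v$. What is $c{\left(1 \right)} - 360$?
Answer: $-355$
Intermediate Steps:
$c{\left(v \right)} = 4 + v$ ($c{\left(v \right)} = \left(v + \left(4 + v\right)\right) - v = \left(4 + 2 v\right) - v = 4 + v$)
$c{\left(1 \right)} - 360 = \left(4 + 1\right) - 360 = 5 - 360 = -355$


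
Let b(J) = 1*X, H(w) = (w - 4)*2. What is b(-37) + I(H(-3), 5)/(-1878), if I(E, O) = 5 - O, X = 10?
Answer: 10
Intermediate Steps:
H(w) = -8 + 2*w (H(w) = (-4 + w)*2 = -8 + 2*w)
b(J) = 10 (b(J) = 1*10 = 10)
b(-37) + I(H(-3), 5)/(-1878) = 10 + (5 - 1*5)/(-1878) = 10 + (5 - 5)*(-1/1878) = 10 + 0*(-1/1878) = 10 + 0 = 10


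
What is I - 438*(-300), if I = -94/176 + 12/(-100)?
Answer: 289078561/2200 ≈ 1.3140e+5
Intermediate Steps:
I = -1439/2200 (I = -94*1/176 + 12*(-1/100) = -47/88 - 3/25 = -1439/2200 ≈ -0.65409)
I - 438*(-300) = -1439/2200 - 438*(-300) = -1439/2200 + 131400 = 289078561/2200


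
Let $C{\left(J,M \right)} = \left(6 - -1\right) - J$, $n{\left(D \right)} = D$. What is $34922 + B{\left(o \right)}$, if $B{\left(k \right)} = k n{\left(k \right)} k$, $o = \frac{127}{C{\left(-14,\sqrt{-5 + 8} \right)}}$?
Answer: $\frac{325461025}{9261} \approx 35143.0$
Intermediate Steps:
$C{\left(J,M \right)} = 7 - J$ ($C{\left(J,M \right)} = \left(6 + 1\right) - J = 7 - J$)
$o = \frac{127}{21}$ ($o = \frac{127}{7 - -14} = \frac{127}{7 + 14} = \frac{127}{21} \approx 6.0476$)
$B{\left(k \right)} = k^{3}$ ($B{\left(k \right)} = k k k = k^{2} k = k^{3}$)
$34922 + B{\left(o \right)} = 34922 + \left(\frac{127}{21}\right)^{3} = 34922 + \frac{2048383}{9261} = \frac{325461025}{9261}$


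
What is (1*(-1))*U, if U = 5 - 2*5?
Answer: 5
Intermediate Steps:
U = -5 (U = 5 - 10 = -5)
(1*(-1))*U = (1*(-1))*(-5) = -1*(-5) = 5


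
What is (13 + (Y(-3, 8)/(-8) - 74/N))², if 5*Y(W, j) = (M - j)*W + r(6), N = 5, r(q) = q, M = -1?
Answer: 441/64 ≈ 6.8906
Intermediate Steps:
Y(W, j) = 6/5 + W*(-1 - j)/5 (Y(W, j) = ((-1 - j)*W + 6)/5 = (W*(-1 - j) + 6)/5 = (6 + W*(-1 - j))/5 = 6/5 + W*(-1 - j)/5)
(13 + (Y(-3, 8)/(-8) - 74/N))² = (13 + ((6/5 - ⅕*(-3) - ⅕*(-3)*8)/(-8) - 74/5))² = (13 + ((6/5 + ⅗ + 24/5)*(-⅛) - 74*⅕))² = (13 + ((33/5)*(-⅛) - 74/5))² = (13 + (-33/40 - 74/5))² = (13 - 125/8)² = (-21/8)² = 441/64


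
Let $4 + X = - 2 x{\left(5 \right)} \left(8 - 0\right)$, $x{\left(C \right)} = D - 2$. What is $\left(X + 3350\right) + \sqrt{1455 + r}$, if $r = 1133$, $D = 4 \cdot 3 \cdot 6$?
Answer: $2226 + 2 \sqrt{647} \approx 2276.9$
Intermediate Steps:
$D = 72$ ($D = 12 \cdot 6 = 72$)
$x{\left(C \right)} = 70$ ($x{\left(C \right)} = 72 - 2 = 70$)
$X = -1124$ ($X = -4 + \left(-2\right) 70 \left(8 - 0\right) = -4 - 140 \left(8 + 0\right) = -4 - 1120 = -1124$)
$\left(X + 3350\right) + \sqrt{1455 + r} = \left(-1124 + 3350\right) + \sqrt{1455 + 1133} = 2226 + \sqrt{2588} = 2226 + 2 \sqrt{647}$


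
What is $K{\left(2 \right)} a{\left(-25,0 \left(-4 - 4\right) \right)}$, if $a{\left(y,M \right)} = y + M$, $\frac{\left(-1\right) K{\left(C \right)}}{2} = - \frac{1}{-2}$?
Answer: $25$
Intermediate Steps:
$K{\left(C \right)} = -1$ ($K{\left(C \right)} = - 2 \left(- \frac{1}{-2}\right) = - 2 \left(\left(-1\right) \left(- \frac{1}{2}\right)\right) = \left(-2\right) \frac{1}{2} = -1$)
$a{\left(y,M \right)} = M + y$
$K{\left(2 \right)} a{\left(-25,0 \left(-4 - 4\right) \right)} = - (0 \left(-4 - 4\right) - 25) = - (0 \left(-8\right) - 25) = - (0 - 25) = \left(-1\right) \left(-25\right) = 25$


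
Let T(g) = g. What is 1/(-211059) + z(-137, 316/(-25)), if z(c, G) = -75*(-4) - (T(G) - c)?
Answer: 926760044/5276475 ≈ 175.64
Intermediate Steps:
z(c, G) = 300 + c - G (z(c, G) = -75*(-4) - (G - c) = 300 + (c - G) = 300 + c - G)
1/(-211059) + z(-137, 316/(-25)) = 1/(-211059) + (300 - 137 - 316/(-25)) = -1/211059 + (300 - 137 - 316*(-1)/25) = -1/211059 + (300 - 137 - 1*(-316/25)) = -1/211059 + (300 - 137 + 316/25) = -1/211059 + 4391/25 = 926760044/5276475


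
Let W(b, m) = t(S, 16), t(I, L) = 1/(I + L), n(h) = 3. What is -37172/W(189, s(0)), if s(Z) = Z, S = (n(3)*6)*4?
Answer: -3271136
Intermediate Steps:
S = 72 (S = (3*6)*4 = 18*4 = 72)
W(b, m) = 1/88 (W(b, m) = 1/(72 + 16) = 1/88)
-37172/W(189, s(0)) = -37172/1/88 = -37172*88 = -3271136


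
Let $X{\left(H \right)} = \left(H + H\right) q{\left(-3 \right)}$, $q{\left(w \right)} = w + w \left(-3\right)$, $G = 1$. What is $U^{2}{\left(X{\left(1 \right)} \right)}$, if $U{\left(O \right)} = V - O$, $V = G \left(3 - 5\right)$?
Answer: $196$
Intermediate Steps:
$q{\left(w \right)} = - 2 w$ ($q{\left(w \right)} = w - 3 w = - 2 w$)
$V = -2$ ($V = 1 \left(3 - 5\right) = 1 \left(-2\right) = -2$)
$X{\left(H \right)} = 12 H$ ($X{\left(H \right)} = \left(H + H\right) \left(\left(-2\right) \left(-3\right)\right) = 2 H 6 = 12 H$)
$U{\left(O \right)} = -2 - O$
$U^{2}{\left(X{\left(1 \right)} \right)} = \left(-2 - 12 \cdot 1\right)^{2} = \left(-2 - 12\right)^{2} = \left(-14\right)^{2} = 196$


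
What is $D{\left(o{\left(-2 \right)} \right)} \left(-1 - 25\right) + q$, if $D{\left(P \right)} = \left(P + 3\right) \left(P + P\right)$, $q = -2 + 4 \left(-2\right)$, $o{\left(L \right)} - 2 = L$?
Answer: $-10$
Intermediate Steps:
$o{\left(L \right)} = 2 + L$
$q = -10$ ($q = -2 - 8 = -10$)
$D{\left(P \right)} = 2 P \left(3 + P\right)$ ($D{\left(P \right)} = \left(3 + P\right) 2 P = 2 P \left(3 + P\right)$)
$D{\left(o{\left(-2 \right)} \right)} \left(-1 - 25\right) + q = 2 \left(2 - 2\right) \left(3 + \left(2 - 2\right)\right) \left(-1 - 25\right) - 10 = 2 \cdot 0 \left(3 + 0\right) \left(-1 - 25\right) - 10 = 2 \cdot 0 \cdot 3 \left(-26\right) - 10 = 0 \left(-26\right) - 10 = 0 - 10 = -10$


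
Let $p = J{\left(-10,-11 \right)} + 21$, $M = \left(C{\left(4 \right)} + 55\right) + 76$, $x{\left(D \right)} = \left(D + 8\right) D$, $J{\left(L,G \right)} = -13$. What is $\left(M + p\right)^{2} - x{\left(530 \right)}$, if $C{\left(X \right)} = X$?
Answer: $-264691$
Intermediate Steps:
$x{\left(D \right)} = D \left(8 + D\right)$ ($x{\left(D \right)} = \left(8 + D\right) D = D \left(8 + D\right)$)
$M = 135$ ($M = \left(4 + 55\right) + 76 = 59 + 76 = 135$)
$p = 8$ ($p = -13 + 21 = 8$)
$\left(M + p\right)^{2} - x{\left(530 \right)} = \left(135 + 8\right)^{2} - 530 \left(8 + 530\right) = 143^{2} - 530 \cdot 538 = 20449 - 285140 = -264691$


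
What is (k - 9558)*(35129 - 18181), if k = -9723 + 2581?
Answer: -283031600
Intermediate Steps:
k = -7142
(k - 9558)*(35129 - 18181) = (-7142 - 9558)*(35129 - 18181) = -16700*16948 = -283031600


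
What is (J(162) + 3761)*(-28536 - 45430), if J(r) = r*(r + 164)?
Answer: -4184478518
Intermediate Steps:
J(r) = r*(164 + r)
(J(162) + 3761)*(-28536 - 45430) = (162*(164 + 162) + 3761)*(-28536 - 45430) = (162*326 + 3761)*(-73966) = (52812 + 3761)*(-73966) = 56573*(-73966) = -4184478518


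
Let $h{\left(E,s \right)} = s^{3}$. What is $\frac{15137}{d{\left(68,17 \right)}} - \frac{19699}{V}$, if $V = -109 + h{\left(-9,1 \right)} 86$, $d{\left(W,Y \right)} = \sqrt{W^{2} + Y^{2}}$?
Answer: $\frac{19699}{23} + \frac{15137 \sqrt{17}}{289} \approx 1072.4$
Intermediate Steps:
$V = -23$ ($V = -109 + 1^{3} \cdot 86 = -109 + 1 \cdot 86 = -109 + 86 = -23$)
$\frac{15137}{d{\left(68,17 \right)}} - \frac{19699}{V} = \frac{15137}{\sqrt{68^{2} + 17^{2}}} - \frac{19699}{-23} = \frac{15137}{\sqrt{4624 + 289}} - - \frac{19699}{23} = \frac{15137}{\sqrt{4913}} + \frac{19699}{23} = \frac{15137}{17 \sqrt{17}} + \frac{19699}{23} = 15137 \frac{\sqrt{17}}{289} + \frac{19699}{23} = \frac{15137 \sqrt{17}}{289} + \frac{19699}{23} = \frac{19699}{23} + \frac{15137 \sqrt{17}}{289}$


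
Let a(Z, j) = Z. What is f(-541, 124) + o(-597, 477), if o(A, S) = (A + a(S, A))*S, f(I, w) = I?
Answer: -57781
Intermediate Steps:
o(A, S) = S*(A + S) (o(A, S) = (A + S)*S = S*(A + S))
f(-541, 124) + o(-597, 477) = -541 + 477*(-597 + 477) = -541 + 477*(-120) = -541 - 57240 = -57781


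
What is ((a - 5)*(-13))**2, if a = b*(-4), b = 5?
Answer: 105625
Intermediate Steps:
a = -20 (a = 5*(-4) = -20)
((a - 5)*(-13))**2 = ((-20 - 5)*(-13))**2 = (-25*(-13))**2 = 325**2 = 105625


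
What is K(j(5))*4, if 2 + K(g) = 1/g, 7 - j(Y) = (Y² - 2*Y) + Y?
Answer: -108/13 ≈ -8.3077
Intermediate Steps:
j(Y) = 7 + Y - Y² (j(Y) = 7 - ((Y² - 2*Y) + Y) = 7 - (Y² - Y) = 7 + (Y - Y²) = 7 + Y - Y²)
K(g) = -2 + 1/g
K(j(5))*4 = (-2 + 1/(7 + 5 - 1*5²))*4 = (-2 + 1/(7 + 5 - 1*25))*4 = (-2 + 1/(7 + 5 - 25))*4 = (-2 + 1/(-13))*4 = (-2 - 1/13)*4 = -27/13*4 = -108/13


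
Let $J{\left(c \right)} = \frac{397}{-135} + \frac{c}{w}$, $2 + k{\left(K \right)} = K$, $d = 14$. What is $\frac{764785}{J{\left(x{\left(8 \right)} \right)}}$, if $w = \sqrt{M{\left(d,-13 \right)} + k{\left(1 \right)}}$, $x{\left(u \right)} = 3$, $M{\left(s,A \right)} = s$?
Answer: $- \frac{532852476975}{1884892} - \frac{41814619875 \sqrt{13}}{1884892} \approx -3.6268 \cdot 10^{5}$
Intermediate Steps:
$k{\left(K \right)} = -2 + K$
$w = \sqrt{13}$ ($w = \sqrt{14 + \left(-2 + 1\right)} = \sqrt{14 - 1} = \sqrt{13} \approx 3.6056$)
$J{\left(c \right)} = - \frac{397}{135} + \frac{c \sqrt{13}}{13}$ ($J{\left(c \right)} = \frac{397}{-135} + \frac{c}{\sqrt{13}} = 397 \left(- \frac{1}{135}\right) + c \frac{\sqrt{13}}{13} = - \frac{397}{135} + \frac{c \sqrt{13}}{13}$)
$\frac{764785}{J{\left(x{\left(8 \right)} \right)}} = \frac{764785}{- \frac{397}{135} + \frac{1}{13} \cdot 3 \sqrt{13}} = \frac{764785}{- \frac{397}{135} + \frac{3 \sqrt{13}}{13}}$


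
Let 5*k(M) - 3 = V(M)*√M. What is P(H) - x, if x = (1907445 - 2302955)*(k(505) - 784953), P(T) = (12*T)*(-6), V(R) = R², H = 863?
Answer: -310456585860 + 20172987550*√505 ≈ 1.4288e+11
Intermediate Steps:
k(M) = ⅗ + M^(5/2)/5 (k(M) = ⅗ + (M²*√M)/5 = ⅗ + M^(5/2)/5)
P(T) = -72*T
x = 310456523724 - 20172987550*√505 (x = (1907445 - 2302955)*((⅗ + 505^(5/2)/5) - 784953) = -395510*((⅗ + (255025*√505)/5) - 784953) = -395510*((⅗ + 51005*√505) - 784953) = -395510*(-3924762/5 + 51005*√505) = 310456523724 - 20172987550*√505 ≈ -1.4288e+11)
P(H) - x = -72*863 - (310456523724 - 20172987550*√505) = -62136 + (-310456523724 + 20172987550*√505) = -310456585860 + 20172987550*√505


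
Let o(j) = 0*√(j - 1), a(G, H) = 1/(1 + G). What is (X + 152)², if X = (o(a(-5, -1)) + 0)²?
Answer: 23104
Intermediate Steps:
o(j) = 0 (o(j) = 0*√(-1 + j) = 0)
X = 0 (X = (0 + 0)² = 0² = 0)
(X + 152)² = (0 + 152)² = 152² = 23104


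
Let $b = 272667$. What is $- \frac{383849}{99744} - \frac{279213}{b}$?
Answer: $- \frac{44170925585}{9065632416} \approx -4.8723$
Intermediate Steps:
$- \frac{383849}{99744} - \frac{279213}{b} = - \frac{383849}{99744} - \frac{279213}{272667} = \left(-383849\right) \frac{1}{99744} - \frac{93071}{90889} = - \frac{383849}{99744} - \frac{93071}{90889} = - \frac{44170925585}{9065632416}$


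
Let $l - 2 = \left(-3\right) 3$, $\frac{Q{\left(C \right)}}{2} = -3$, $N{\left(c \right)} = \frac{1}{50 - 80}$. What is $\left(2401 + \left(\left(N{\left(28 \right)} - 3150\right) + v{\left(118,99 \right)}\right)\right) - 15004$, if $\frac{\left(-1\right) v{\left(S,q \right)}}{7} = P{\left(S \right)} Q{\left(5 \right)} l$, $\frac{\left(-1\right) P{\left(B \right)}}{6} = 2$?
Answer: $- \frac{366751}{30} \approx -12225.0$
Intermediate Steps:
$N{\left(c \right)} = - \frac{1}{30}$ ($N{\left(c \right)} = \frac{1}{-30} = - \frac{1}{30}$)
$Q{\left(C \right)} = -6$ ($Q{\left(C \right)} = 2 \left(-3\right) = -6$)
$P{\left(B \right)} = -12$ ($P{\left(B \right)} = \left(-6\right) 2 = -12$)
$l = -7$ ($l = 2 - 9 = -7$)
$v{\left(S,q \right)} = 3528$ ($v{\left(S,q \right)} = - 7 \left(-12\right) \left(-6\right) \left(-7\right) = - 7 \cdot 72 \left(-7\right) = \left(-7\right) \left(-504\right) = 3528$)
$\left(2401 + \left(\left(N{\left(28 \right)} - 3150\right) + v{\left(118,99 \right)}\right)\right) - 15004 = \left(2401 + \left(\left(- \frac{1}{30} - 3150\right) + 3528\right)\right) - 15004 = \left(2401 + \left(- \frac{94501}{30} + 3528\right)\right) - 15004 = \left(2401 + \frac{11339}{30}\right) - 15004 = \frac{83369}{30} - 15004 = - \frac{366751}{30}$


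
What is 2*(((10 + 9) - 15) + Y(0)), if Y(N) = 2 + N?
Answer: 12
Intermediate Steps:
2*(((10 + 9) - 15) + Y(0)) = 2*(((10 + 9) - 15) + (2 + 0)) = 2*((19 - 15) + 2) = 2*(4 + 2) = 2*6 = 12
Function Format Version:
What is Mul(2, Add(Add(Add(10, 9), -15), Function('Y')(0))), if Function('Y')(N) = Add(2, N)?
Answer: 12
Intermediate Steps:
Mul(2, Add(Add(Add(10, 9), -15), Function('Y')(0))) = Mul(2, Add(Add(Add(10, 9), -15), Add(2, 0))) = Mul(2, Add(Add(19, -15), 2)) = Mul(2, Add(4, 2)) = Mul(2, 6) = 12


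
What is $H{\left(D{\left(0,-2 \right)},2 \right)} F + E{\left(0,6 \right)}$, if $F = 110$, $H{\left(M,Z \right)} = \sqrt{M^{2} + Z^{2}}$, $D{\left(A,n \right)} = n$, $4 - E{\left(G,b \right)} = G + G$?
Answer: $4 + 220 \sqrt{2} \approx 315.13$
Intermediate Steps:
$E{\left(G,b \right)} = 4 - 2 G$ ($E{\left(G,b \right)} = 4 - \left(G + G\right) = 4 - 2 G$)
$H{\left(D{\left(0,-2 \right)},2 \right)} F + E{\left(0,6 \right)} = \sqrt{\left(-2\right)^{2} + 2^{2}} \cdot 110 + \left(4 - 0\right) = \sqrt{4 + 4} \cdot 110 + \left(4 + 0\right) = \sqrt{8} \cdot 110 + 4 = 2 \sqrt{2} \cdot 110 + 4 = 220 \sqrt{2} + 4 = 4 + 220 \sqrt{2}$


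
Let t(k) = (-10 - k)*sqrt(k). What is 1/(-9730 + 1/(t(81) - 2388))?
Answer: -3207/31204111 ≈ -0.00010277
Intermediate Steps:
t(k) = sqrt(k)*(-10 - k)
1/(-9730 + 1/(t(81) - 2388)) = 1/(-9730 + 1/(sqrt(81)*(-10 - 1*81) - 2388)) = 1/(-9730 + 1/(9*(-10 - 81) - 2388)) = 1/(-9730 + 1/(9*(-91) - 2388)) = 1/(-9730 + 1/(-819 - 2388)) = 1/(-9730 + 1/(-3207)) = 1/(-9730 - 1/3207) = 1/(-31204111/3207) = -3207/31204111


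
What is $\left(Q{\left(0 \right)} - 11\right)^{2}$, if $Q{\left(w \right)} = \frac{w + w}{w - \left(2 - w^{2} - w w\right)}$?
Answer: $121$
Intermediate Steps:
$Q{\left(w \right)} = \frac{2 w}{-2 + w + 2 w^{2}}$ ($Q{\left(w \right)} = \frac{2 w}{w + \left(\left(w^{2} + w^{2}\right) - 2\right)} = \frac{2 w}{w + \left(2 w^{2} - 2\right)} = \frac{2 w}{w + \left(-2 + 2 w^{2}\right)} = \frac{2 w}{-2 + w + 2 w^{2}}$)
$\left(Q{\left(0 \right)} - 11\right)^{2} = \left(2 \cdot 0 \frac{1}{-2 + 0 + 2 \cdot 0^{2}} - 11\right)^{2} = \left(2 \cdot 0 \frac{1}{-2 + 0 + 2 \cdot 0} - 11\right)^{2} = \left(2 \cdot 0 \frac{1}{-2 + 0 + 0} - 11\right)^{2} = \left(2 \cdot 0 \frac{1}{-2} - 11\right)^{2} = \left(2 \cdot 0 \left(- \frac{1}{2}\right) - 11\right)^{2} = \left(0 - 11\right)^{2} = \left(-11\right)^{2} = 121$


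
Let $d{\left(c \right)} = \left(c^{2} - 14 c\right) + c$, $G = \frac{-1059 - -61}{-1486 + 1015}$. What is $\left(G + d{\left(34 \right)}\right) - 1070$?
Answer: $- \frac{166678}{471} \approx -353.88$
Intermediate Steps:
$G = \frac{998}{471}$ ($G = \frac{-1059 + \left(-319 + 380\right)}{-471} = \left(-1059 + 61\right) \left(- \frac{1}{471}\right) = \left(-998\right) \left(- \frac{1}{471}\right) = \frac{998}{471} \approx 2.1189$)
$d{\left(c \right)} = c^{2} - 13 c$
$\left(G + d{\left(34 \right)}\right) - 1070 = \left(\frac{998}{471} + 34 \left(-13 + 34\right)\right) - 1070 = \left(\frac{998}{471} + 34 \cdot 21\right) - 1070 = \left(\frac{998}{471} + 714\right) - 1070 = \frac{337292}{471} - 1070 = - \frac{166678}{471}$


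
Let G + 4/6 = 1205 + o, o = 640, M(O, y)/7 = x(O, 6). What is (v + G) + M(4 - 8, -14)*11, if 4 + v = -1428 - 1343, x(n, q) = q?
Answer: -1406/3 ≈ -468.67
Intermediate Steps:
M(O, y) = 42 (M(O, y) = 7*6 = 42)
G = 5533/3 (G = -2/3 + (1205 + 640) = -2/3 + 1845 = 5533/3 ≈ 1844.3)
v = -2775 (v = -4 + (-1428 - 1343) = -4 - 2771 = -2775)
(v + G) + M(4 - 8, -14)*11 = (-2775 + 5533/3) + 42*11 = -2792/3 + 462 = -1406/3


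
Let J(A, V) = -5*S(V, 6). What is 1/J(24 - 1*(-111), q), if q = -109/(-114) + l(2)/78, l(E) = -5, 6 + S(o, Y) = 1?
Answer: 1/25 ≈ 0.040000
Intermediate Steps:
S(o, Y) = -5 (S(o, Y) = -6 + 1 = -5)
q = 661/741 (q = -109/(-114) - 5/78 = -109*(-1/114) - 5*1/78 = 109/114 - 5/78 = 661/741 ≈ 0.89204)
J(A, V) = 25 (J(A, V) = -5*(-5) = 25)
1/J(24 - 1*(-111), q) = 1/25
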